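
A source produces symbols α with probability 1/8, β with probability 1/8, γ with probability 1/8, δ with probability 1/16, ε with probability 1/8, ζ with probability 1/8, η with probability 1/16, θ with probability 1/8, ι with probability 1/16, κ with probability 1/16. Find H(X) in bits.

Each probability is a power of 1/2, so log₂(1/p) is an integer.
H = Σ p·log₂(1/p) = 1/8·3 + 1/8·3 + 1/8·3 + 1/16·4 + 1/8·3 + 1/8·3 + 1/16·4 + 1/8·3 + 1/16·4 + 1/16·4 = 3.25 bits.

3.25 bits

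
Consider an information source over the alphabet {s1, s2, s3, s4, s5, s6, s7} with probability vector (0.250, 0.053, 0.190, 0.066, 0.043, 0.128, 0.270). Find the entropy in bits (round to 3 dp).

2.523 bits

H = −Σ pᵢ log₂ pᵢ.
−0.250·log₂(0.250) = 0.5000
−0.053·log₂(0.053) = 0.2246
−0.190·log₂(0.190) = 0.4552
−0.066·log₂(0.066) = 0.2588
−0.043·log₂(0.043) = 0.1952
−0.128·log₂(0.128) = 0.3796
−0.270·log₂(0.270) = 0.5100
Sum ≈ 2.5235 → 2.523 bits.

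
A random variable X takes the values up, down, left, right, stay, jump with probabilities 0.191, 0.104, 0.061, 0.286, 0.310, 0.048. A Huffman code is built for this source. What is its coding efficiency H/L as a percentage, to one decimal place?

98.7%

Entropy H = −Σ p log₂ p ≈ 2.2925 bits.
Huffman merges: 6/125+61/1000→109/1000; 13/125+109/1000→213/1000; 191/1000+213/1000→101/250; 143/500+31/100→149/250; 101/250+149/250→1. L = 1161/500 ≈ 2.3220.
Efficiency = H/L = 2.2925/2.3220 = 98.7%.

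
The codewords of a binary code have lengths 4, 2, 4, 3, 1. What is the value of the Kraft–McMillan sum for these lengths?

With common denominator 2^4 = 16: Σ 2^(−ℓᵢ) = 1/16 + 4/16 + 1/16 + 2/16 + 8/16 = 16/16 = 1.

1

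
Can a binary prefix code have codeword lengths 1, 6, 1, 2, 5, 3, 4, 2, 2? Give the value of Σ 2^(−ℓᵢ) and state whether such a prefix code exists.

1.984375; no

With common denominator 2^6 = 64: Σ 2^(−ℓᵢ) = 32/64 + 1/64 + 32/64 + 16/64 + 2/64 + 8/64 + 4/64 + 16/64 + 16/64 = 127/64 = 1.984375.
Kraft's inequality requires Σ ≤ 1; here Σ = 1.984375 > 1, so no such prefix code exists.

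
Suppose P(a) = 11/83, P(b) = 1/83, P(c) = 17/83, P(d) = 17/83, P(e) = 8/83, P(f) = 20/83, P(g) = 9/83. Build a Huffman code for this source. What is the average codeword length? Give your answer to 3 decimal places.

Repeatedly combine the two least-probable nodes; the expected code length is the sum of the merged weights.
merge 1/83 + 8/83 → 9/83
merge 9/83 + 9/83 → 18/83
merge 11/83 + 17/83 → 28/83
merge 17/83 + 18/83 → 35/83
merge 20/83 + 28/83 → 48/83
merge 35/83 + 48/83 → 1
L = 9/83 + 18/83 + 28/83 + 35/83 + 48/83 + 1 = 221/83 ≈ 2.663 bits/symbol.

2.663 bits/symbol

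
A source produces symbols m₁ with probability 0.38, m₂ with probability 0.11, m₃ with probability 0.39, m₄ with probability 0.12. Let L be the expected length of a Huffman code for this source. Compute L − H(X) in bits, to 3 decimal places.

Entropy H = −Σ p log₂ p ≈ 1.7776 bits.
Huffman merges: 11/100+3/25→23/100; 23/100+19/50→61/100; 39/100+61/100→1. L = 46/25 ≈ 1.8400.
L − H = 1.8400 − 1.7776 = 0.062 bits.

0.062 bits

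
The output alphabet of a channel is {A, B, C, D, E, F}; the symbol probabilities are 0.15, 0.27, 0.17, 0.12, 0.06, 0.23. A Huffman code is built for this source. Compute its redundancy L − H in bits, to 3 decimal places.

Entropy H = −Σ p log₂ p ≈ 2.4534 bits.
Huffman merges: 3/50+3/25→9/50; 3/20+17/100→8/25; 9/50+23/100→41/100; 27/100+8/25→59/100; 41/100+59/100→1. L = 5/2 ≈ 2.5000.
L − H = 2.5000 − 2.4534 = 0.047 bits.

0.047 bits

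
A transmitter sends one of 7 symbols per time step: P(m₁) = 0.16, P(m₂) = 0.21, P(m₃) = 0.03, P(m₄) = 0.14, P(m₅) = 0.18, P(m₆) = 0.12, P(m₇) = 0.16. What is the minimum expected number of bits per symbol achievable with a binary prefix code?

Repeatedly combine the two least-probable nodes; the expected code length is the sum of the merged weights.
merge 3/100 + 3/25 → 3/20
merge 7/50 + 3/20 → 29/100
merge 4/25 + 4/25 → 8/25
merge 9/50 + 21/100 → 39/100
merge 29/100 + 8/25 → 61/100
merge 39/100 + 61/100 → 1
L = 3/20 + 29/100 + 8/25 + 39/100 + 61/100 + 1 = 69/25 = 2.76 bits/symbol.

2.76 bits/symbol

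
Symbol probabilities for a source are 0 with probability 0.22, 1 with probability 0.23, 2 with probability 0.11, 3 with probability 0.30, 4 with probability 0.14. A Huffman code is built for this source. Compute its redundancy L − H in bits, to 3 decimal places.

0.013 bits

Entropy H = −Σ p log₂ p ≈ 2.2367 bits.
Huffman merges: 11/100+7/50→1/4; 11/50+23/100→9/20; 1/4+3/10→11/20; 9/20+11/20→1. L = 9/4 ≈ 2.2500.
L − H = 2.2500 − 2.2367 = 0.013 bits.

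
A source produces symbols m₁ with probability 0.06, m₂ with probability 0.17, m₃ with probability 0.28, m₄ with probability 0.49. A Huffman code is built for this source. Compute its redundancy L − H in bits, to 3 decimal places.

0.043 bits

Entropy H = −Σ p log₂ p ≈ 1.6966 bits.
Huffman merges: 3/50+17/100→23/100; 23/100+7/25→51/100; 49/100+51/100→1. L = 87/50 ≈ 1.7400.
L − H = 1.7400 − 1.6966 = 0.043 bits.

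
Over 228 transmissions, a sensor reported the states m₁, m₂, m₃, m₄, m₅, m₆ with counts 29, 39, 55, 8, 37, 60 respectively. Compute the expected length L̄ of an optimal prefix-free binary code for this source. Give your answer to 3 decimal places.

2.487 bits/symbol

Probabilities are the counts divided by 228.
Repeatedly combine the two least-probable nodes; the expected code length is the sum of the merged weights.
merge 2/57 + 29/228 → 37/228
merge 37/228 + 37/228 → 37/114
merge 13/76 + 55/228 → 47/114
merge 5/19 + 37/114 → 67/114
merge 47/114 + 67/114 → 1
L = 37/228 + 37/114 + 47/114 + 67/114 + 1 = 189/76 ≈ 2.487 bits/symbol.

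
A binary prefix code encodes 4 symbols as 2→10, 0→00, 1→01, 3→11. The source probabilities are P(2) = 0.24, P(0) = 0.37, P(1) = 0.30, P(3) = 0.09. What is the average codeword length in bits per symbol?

L̄ = Σ pᵢ·ℓᵢ = 0.24·2 + 0.37·2 + 0.30·2 + 0.09·2 = 2 bits/symbol.

2 bits/symbol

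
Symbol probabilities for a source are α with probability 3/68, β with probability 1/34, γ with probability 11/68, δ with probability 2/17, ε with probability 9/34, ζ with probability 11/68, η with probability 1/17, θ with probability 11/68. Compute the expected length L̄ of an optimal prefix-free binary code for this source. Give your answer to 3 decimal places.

Repeatedly combine the two least-probable nodes; the expected code length is the sum of the merged weights.
merge 1/34 + 3/68 → 5/68
merge 1/17 + 5/68 → 9/68
merge 2/17 + 9/68 → 1/4
merge 11/68 + 11/68 → 11/34
merge 11/68 + 1/4 → 7/17
merge 9/34 + 11/34 → 10/17
merge 7/17 + 10/17 → 1
L = 5/68 + 9/68 + 1/4 + 11/34 + 7/17 + 10/17 + 1 = 189/68 ≈ 2.779 bits/symbol.

2.779 bits/symbol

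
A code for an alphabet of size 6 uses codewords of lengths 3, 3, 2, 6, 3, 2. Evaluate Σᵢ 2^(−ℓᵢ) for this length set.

With common denominator 2^6 = 64: Σ 2^(−ℓᵢ) = 8/64 + 8/64 + 16/64 + 1/64 + 8/64 + 16/64 = 57/64 = 0.890625.

0.890625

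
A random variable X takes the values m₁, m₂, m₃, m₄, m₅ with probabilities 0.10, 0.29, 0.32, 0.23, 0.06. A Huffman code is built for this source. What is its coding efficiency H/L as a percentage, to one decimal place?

Entropy H = −Σ p log₂ p ≈ 2.1073 bits.
Huffman merges: 3/50+1/10→4/25; 4/25+23/100→39/100; 29/100+8/25→61/100; 39/100+61/100→1. L = 54/25 ≈ 2.1600.
Efficiency = H/L = 2.1073/2.1600 = 97.6%.

97.6%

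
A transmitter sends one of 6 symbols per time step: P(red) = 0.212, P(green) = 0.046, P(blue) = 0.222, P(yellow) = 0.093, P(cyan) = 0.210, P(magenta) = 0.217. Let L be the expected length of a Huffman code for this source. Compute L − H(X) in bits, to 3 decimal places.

Entropy H = −Σ p log₂ p ≈ 2.4306 bits.
Huffman merges: 23/500+93/1000→139/1000; 139/1000+21/100→349/1000; 53/250+217/1000→429/1000; 111/500+349/1000→571/1000; 429/1000+571/1000→1. L = 311/125 ≈ 2.4880.
L − H = 2.4880 − 2.4306 = 0.057 bits.

0.057 bits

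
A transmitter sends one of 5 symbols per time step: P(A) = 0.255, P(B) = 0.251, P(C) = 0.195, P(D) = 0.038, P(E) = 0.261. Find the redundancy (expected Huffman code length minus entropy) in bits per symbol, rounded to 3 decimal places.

0.085 bits

Entropy H = −Σ p log₂ p ≈ 2.1482 bits.
Huffman merges: 19/500+39/200→233/1000; 233/1000+251/1000→121/250; 51/200+261/1000→129/250; 121/250+129/250→1. L = 2233/1000 ≈ 2.2330.
L − H = 2.2330 − 2.1482 = 0.085 bits.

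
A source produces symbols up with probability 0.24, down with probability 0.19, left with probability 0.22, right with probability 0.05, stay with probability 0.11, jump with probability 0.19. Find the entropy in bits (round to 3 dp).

2.452 bits

H = −Σ pᵢ log₂ pᵢ.
−0.24·log₂(0.24) = 0.4941
−0.19·log₂(0.19) = 0.4552
−0.22·log₂(0.22) = 0.4806
−0.05·log₂(0.05) = 0.2161
−0.11·log₂(0.11) = 0.3503
−0.19·log₂(0.19) = 0.4552
Sum ≈ 2.4515 → 2.452 bits.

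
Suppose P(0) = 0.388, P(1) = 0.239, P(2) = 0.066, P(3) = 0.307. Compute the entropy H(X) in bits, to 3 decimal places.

1.805 bits

H = −Σ pᵢ log₂ pᵢ.
−0.388·log₂(0.388) = 0.5300
−0.239·log₂(0.239) = 0.4935
−0.066·log₂(0.066) = 0.2588
−0.307·log₂(0.307) = 0.5230
Sum ≈ 1.8053 → 1.805 bits.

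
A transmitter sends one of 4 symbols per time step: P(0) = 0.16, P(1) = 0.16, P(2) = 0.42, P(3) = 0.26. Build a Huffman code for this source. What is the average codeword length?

Repeatedly combine the two least-probable nodes; the expected code length is the sum of the merged weights.
merge 4/25 + 4/25 → 8/25
merge 13/50 + 8/25 → 29/50
merge 21/50 + 29/50 → 1
L = 8/25 + 29/50 + 1 = 19/10 = 1.9 bits/symbol.

1.9 bits/symbol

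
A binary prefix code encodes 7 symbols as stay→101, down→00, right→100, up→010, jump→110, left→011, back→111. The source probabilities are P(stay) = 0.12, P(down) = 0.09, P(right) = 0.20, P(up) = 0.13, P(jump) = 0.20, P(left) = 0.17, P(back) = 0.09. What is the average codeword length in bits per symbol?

L̄ = Σ pᵢ·ℓᵢ = 0.12·3 + 0.09·2 + 0.20·3 + 0.13·3 + 0.20·3 + 0.17·3 + 0.09·3 = 2.91 bits/symbol.

2.91 bits/symbol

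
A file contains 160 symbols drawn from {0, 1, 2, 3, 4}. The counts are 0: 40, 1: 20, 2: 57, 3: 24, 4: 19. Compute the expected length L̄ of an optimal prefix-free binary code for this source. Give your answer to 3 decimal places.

Probabilities are the counts divided by 160.
Repeatedly combine the two least-probable nodes; the expected code length is the sum of the merged weights.
merge 19/160 + 1/8 → 39/160
merge 3/20 + 39/160 → 63/160
merge 1/4 + 57/160 → 97/160
merge 63/160 + 97/160 → 1
L = 39/160 + 63/160 + 97/160 + 1 = 359/160 ≈ 2.244 bits/symbol.

2.244 bits/symbol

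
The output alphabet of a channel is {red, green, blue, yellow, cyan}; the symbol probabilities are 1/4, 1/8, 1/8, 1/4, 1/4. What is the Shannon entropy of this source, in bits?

Each probability is a power of 1/2, so log₂(1/p) is an integer.
H = Σ p·log₂(1/p) = 1/4·2 + 1/8·3 + 1/8·3 + 1/4·2 + 1/4·2 = 2.25 bits.

2.25 bits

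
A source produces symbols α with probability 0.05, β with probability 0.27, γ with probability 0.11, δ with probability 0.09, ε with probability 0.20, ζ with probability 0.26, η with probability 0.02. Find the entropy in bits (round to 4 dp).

2.4716 bits

H = −Σ pᵢ log₂ pᵢ.
−0.05·log₂(0.05) = 0.2161
−0.27·log₂(0.27) = 0.5100
−0.11·log₂(0.11) = 0.3503
−0.09·log₂(0.09) = 0.3127
−0.20·log₂(0.20) = 0.4644
−0.26·log₂(0.26) = 0.5053
−0.02·log₂(0.02) = 0.1129
Sum ≈ 2.4716 → 2.4716 bits.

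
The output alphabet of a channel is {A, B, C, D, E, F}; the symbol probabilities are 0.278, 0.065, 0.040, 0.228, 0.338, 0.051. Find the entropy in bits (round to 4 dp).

2.1897 bits

H = −Σ pᵢ log₂ pᵢ.
−0.278·log₂(0.278) = 0.5134
−0.065·log₂(0.065) = 0.2563
−0.040·log₂(0.040) = 0.1858
−0.228·log₂(0.228) = 0.4863
−0.338·log₂(0.338) = 0.5289
−0.051·log₂(0.051) = 0.2190
Sum ≈ 2.1897 → 2.1897 bits.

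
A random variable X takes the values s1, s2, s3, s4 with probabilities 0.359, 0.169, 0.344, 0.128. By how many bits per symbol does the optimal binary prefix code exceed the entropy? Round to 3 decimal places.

Entropy H = −Σ p log₂ p ≈ 1.8733 bits.
Huffman merges: 16/125+169/1000→297/1000; 297/1000+43/125→641/1000; 359/1000+641/1000→1. L = 969/500 ≈ 1.9380.
L − H = 1.9380 − 1.8733 = 0.065 bits.

0.065 bits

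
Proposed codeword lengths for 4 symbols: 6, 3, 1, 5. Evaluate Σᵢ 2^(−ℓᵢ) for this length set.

0.671875

With common denominator 2^6 = 64: Σ 2^(−ℓᵢ) = 1/64 + 8/64 + 32/64 + 2/64 = 43/64 = 0.671875.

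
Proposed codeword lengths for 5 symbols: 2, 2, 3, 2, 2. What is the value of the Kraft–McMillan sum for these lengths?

With common denominator 2^3 = 8: Σ 2^(−ℓᵢ) = 2/8 + 2/8 + 1/8 + 2/8 + 2/8 = 9/8 = 1.125.

1.125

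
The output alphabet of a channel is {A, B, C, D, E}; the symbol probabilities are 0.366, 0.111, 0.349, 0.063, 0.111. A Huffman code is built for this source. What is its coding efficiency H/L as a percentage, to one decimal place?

Entropy H = −Σ p log₂ p ≈ 2.0161 bits.
Huffman merges: 63/1000+111/1000→87/500; 111/1000+87/500→57/200; 57/200+349/1000→317/500; 183/500+317/500→1. L = 2093/1000 ≈ 2.0930.
Efficiency = H/L = 2.0161/2.0930 = 96.3%.

96.3%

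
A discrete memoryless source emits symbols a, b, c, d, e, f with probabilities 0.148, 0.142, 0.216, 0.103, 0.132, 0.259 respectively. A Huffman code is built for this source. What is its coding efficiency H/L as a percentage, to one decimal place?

99.5%

Entropy H = −Σ p log₂ p ≈ 2.5135 bits.
Huffman merges: 103/1000+33/250→47/200; 71/500+37/250→29/100; 27/125+47/200→451/1000; 259/1000+29/100→549/1000; 451/1000+549/1000→1. L = 101/40 ≈ 2.5250.
Efficiency = H/L = 2.5135/2.5250 = 99.5%.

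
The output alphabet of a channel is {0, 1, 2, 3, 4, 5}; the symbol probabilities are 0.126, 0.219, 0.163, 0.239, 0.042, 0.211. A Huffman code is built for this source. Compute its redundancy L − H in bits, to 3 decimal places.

0.057 bits

Entropy H = −Σ p log₂ p ≈ 2.4422 bits.
Huffman merges: 21/500+63/500→21/125; 163/1000+21/125→331/1000; 211/1000+219/1000→43/100; 239/1000+331/1000→57/100; 43/100+57/100→1. L = 2499/1000 ≈ 2.4990.
L − H = 2.4990 − 2.4422 = 0.057 bits.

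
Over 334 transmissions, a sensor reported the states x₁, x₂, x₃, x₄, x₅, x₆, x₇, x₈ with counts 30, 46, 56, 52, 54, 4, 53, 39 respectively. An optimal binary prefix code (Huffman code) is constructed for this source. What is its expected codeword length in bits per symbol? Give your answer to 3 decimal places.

Probabilities are the counts divided by 334.
Repeatedly combine the two least-probable nodes; the expected code length is the sum of the merged weights.
merge 2/167 + 15/167 → 17/167
merge 17/167 + 39/334 → 73/334
merge 23/167 + 26/167 → 49/167
merge 53/334 + 27/167 → 107/334
merge 28/167 + 73/334 → 129/334
merge 49/167 + 107/334 → 205/334
merge 129/334 + 205/334 → 1
L = 17/167 + 73/334 + 49/167 + 107/334 + 129/334 + 205/334 + 1 = 490/167 ≈ 2.934 bits/symbol.

2.934 bits/symbol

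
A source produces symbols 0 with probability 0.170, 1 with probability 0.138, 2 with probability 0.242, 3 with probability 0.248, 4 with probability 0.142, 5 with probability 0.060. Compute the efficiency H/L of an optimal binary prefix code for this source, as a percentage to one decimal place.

98.3%

Entropy H = −Σ p log₂ p ≈ 2.4665 bits.
Huffman merges: 3/50+69/500→99/500; 71/500+17/100→39/125; 99/500+121/500→11/25; 31/125+39/125→14/25; 11/25+14/25→1. L = 251/100 ≈ 2.5100.
Efficiency = H/L = 2.4665/2.5100 = 98.3%.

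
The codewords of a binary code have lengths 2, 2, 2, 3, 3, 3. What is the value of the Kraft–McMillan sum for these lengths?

1.125

With common denominator 2^3 = 8: Σ 2^(−ℓᵢ) = 2/8 + 2/8 + 2/8 + 1/8 + 1/8 + 1/8 = 9/8 = 1.125.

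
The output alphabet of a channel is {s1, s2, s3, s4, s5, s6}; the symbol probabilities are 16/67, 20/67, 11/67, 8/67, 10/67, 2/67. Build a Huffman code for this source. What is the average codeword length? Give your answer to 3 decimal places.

Repeatedly combine the two least-probable nodes; the expected code length is the sum of the merged weights.
merge 2/67 + 8/67 → 10/67
merge 10/67 + 10/67 → 20/67
merge 11/67 + 16/67 → 27/67
merge 20/67 + 20/67 → 40/67
merge 27/67 + 40/67 → 1
L = 10/67 + 20/67 + 27/67 + 40/67 + 1 = 164/67 ≈ 2.448 bits/symbol.

2.448 bits/symbol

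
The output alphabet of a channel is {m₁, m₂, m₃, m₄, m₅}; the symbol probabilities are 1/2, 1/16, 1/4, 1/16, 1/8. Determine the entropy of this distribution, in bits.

Each probability is a power of 1/2, so log₂(1/p) is an integer.
H = Σ p·log₂(1/p) = 1/2·1 + 1/16·4 + 1/4·2 + 1/16·4 + 1/8·3 = 1.875 bits.

1.875 bits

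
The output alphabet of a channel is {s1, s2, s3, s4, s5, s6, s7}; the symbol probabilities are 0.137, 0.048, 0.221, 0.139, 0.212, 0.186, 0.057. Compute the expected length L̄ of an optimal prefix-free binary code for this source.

2.672 bits/symbol

Repeatedly combine the two least-probable nodes; the expected code length is the sum of the merged weights.
merge 6/125 + 57/1000 → 21/200
merge 21/200 + 137/1000 → 121/500
merge 139/1000 + 93/500 → 13/40
merge 53/250 + 221/1000 → 433/1000
merge 121/500 + 13/40 → 567/1000
merge 433/1000 + 567/1000 → 1
L = 21/200 + 121/500 + 13/40 + 433/1000 + 567/1000 + 1 = 334/125 = 2.672 bits/symbol.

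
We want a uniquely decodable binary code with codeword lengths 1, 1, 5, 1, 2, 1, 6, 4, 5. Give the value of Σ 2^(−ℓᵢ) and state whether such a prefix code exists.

2.390625; no

With common denominator 2^6 = 64: Σ 2^(−ℓᵢ) = 32/64 + 32/64 + 2/64 + 32/64 + 16/64 + 32/64 + 1/64 + 4/64 + 2/64 = 153/64 = 2.390625.
Kraft's inequality requires Σ ≤ 1; here Σ = 2.390625 > 1, so no such prefix code exists.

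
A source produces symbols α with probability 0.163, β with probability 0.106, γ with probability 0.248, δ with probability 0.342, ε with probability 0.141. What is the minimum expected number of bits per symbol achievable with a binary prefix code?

2.247 bits/symbol

Repeatedly combine the two least-probable nodes; the expected code length is the sum of the merged weights.
merge 53/500 + 141/1000 → 247/1000
merge 163/1000 + 247/1000 → 41/100
merge 31/125 + 171/500 → 59/100
merge 41/100 + 59/100 → 1
L = 247/1000 + 41/100 + 59/100 + 1 = 2247/1000 = 2.247 bits/symbol.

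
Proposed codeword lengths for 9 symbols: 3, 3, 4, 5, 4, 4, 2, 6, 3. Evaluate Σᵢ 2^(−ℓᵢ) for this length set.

0.859375

With common denominator 2^6 = 64: Σ 2^(−ℓᵢ) = 8/64 + 8/64 + 4/64 + 2/64 + 4/64 + 4/64 + 16/64 + 1/64 + 8/64 = 55/64 = 0.859375.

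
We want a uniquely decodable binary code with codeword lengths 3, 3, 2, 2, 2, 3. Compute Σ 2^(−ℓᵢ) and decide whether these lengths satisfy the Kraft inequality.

1.125; no

With common denominator 2^3 = 8: Σ 2^(−ℓᵢ) = 1/8 + 1/8 + 2/8 + 2/8 + 2/8 + 1/8 = 9/8 = 1.125.
Kraft's inequality requires Σ ≤ 1; here Σ = 1.125 > 1, so no such prefix code exists.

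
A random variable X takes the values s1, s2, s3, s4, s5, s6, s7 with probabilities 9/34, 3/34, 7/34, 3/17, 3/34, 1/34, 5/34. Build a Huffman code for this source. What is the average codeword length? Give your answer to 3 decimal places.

2.647 bits/symbol

Repeatedly combine the two least-probable nodes; the expected code length is the sum of the merged weights.
merge 1/34 + 3/34 → 2/17
merge 3/34 + 2/17 → 7/34
merge 5/34 + 3/17 → 11/34
merge 7/34 + 7/34 → 7/17
merge 9/34 + 11/34 → 10/17
merge 7/17 + 10/17 → 1
L = 2/17 + 7/34 + 11/34 + 7/17 + 10/17 + 1 = 45/17 ≈ 2.647 bits/symbol.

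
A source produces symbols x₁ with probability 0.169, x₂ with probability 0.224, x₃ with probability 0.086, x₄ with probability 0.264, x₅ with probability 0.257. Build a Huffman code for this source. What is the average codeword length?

Repeatedly combine the two least-probable nodes; the expected code length is the sum of the merged weights.
merge 43/500 + 169/1000 → 51/200
merge 28/125 + 51/200 → 479/1000
merge 257/1000 + 33/125 → 521/1000
merge 479/1000 + 521/1000 → 1
L = 51/200 + 479/1000 + 521/1000 + 1 = 451/200 = 2.255 bits/symbol.

2.255 bits/symbol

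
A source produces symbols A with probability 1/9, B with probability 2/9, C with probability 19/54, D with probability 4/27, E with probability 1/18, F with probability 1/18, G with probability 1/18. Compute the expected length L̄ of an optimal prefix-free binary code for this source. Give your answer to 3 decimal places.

2.537 bits/symbol

Repeatedly combine the two least-probable nodes; the expected code length is the sum of the merged weights.
merge 1/18 + 1/18 → 1/9
merge 1/18 + 1/9 → 1/6
merge 1/9 + 4/27 → 7/27
merge 1/6 + 2/9 → 7/18
merge 7/27 + 19/54 → 11/18
merge 7/18 + 11/18 → 1
L = 1/9 + 1/6 + 7/27 + 7/18 + 11/18 + 1 = 137/54 ≈ 2.537 bits/symbol.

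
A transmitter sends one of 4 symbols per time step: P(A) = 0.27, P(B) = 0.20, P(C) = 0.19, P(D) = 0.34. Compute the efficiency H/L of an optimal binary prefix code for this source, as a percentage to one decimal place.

Entropy H = −Σ p log₂ p ≈ 1.9588 bits.
Huffman merges: 19/100+1/5→39/100; 27/100+17/50→61/100; 39/100+61/100→1. L = 2 ≈ 2.0000.
Efficiency = H/L = 1.9588/2.0000 = 97.9%.

97.9%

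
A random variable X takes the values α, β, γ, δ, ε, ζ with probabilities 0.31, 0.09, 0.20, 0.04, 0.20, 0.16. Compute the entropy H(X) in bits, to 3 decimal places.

2.374 bits

H = −Σ pᵢ log₂ pᵢ.
−0.31·log₂(0.31) = 0.5238
−0.09·log₂(0.09) = 0.3127
−0.20·log₂(0.20) = 0.4644
−0.04·log₂(0.04) = 0.1858
−0.20·log₂(0.20) = 0.4644
−0.16·log₂(0.16) = 0.4230
Sum ≈ 2.3740 → 2.374 bits.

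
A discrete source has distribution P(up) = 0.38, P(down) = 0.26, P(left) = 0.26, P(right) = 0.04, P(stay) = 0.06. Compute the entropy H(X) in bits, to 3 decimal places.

1.970 bits

H = −Σ pᵢ log₂ pᵢ.
−0.38·log₂(0.38) = 0.5305
−0.26·log₂(0.26) = 0.5053
−0.26·log₂(0.26) = 0.5053
−0.04·log₂(0.04) = 0.1858
−0.06·log₂(0.06) = 0.2435
Sum ≈ 1.9703 → 1.970 bits.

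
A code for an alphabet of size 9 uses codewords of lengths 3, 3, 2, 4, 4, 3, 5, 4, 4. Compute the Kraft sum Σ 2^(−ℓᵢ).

0.90625

With common denominator 2^5 = 32: Σ 2^(−ℓᵢ) = 4/32 + 4/32 + 8/32 + 2/32 + 2/32 + 4/32 + 1/32 + 2/32 + 2/32 = 29/32 = 0.90625.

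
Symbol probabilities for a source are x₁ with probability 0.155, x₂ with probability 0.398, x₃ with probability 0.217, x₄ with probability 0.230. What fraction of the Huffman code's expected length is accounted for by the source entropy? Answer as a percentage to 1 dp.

Entropy H = −Σ p log₂ p ≈ 1.9119 bits.
Huffman merges: 31/200+217/1000→93/250; 23/100+93/250→301/500; 199/500+301/500→1. L = 987/500 ≈ 1.9740.
Efficiency = H/L = 1.9119/1.9740 = 96.9%.

96.9%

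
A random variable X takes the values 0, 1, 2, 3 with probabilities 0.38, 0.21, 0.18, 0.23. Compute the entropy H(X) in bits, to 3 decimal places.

H = −Σ pᵢ log₂ pᵢ.
−0.38·log₂(0.38) = 0.5305
−0.21·log₂(0.21) = 0.4728
−0.18·log₂(0.18) = 0.4453
−0.23·log₂(0.23) = 0.4877
Sum ≈ 1.9363 → 1.936 bits.

1.936 bits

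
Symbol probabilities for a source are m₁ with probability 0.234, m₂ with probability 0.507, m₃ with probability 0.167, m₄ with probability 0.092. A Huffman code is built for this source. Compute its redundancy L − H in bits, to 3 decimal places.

0.017 bits

Entropy H = −Σ p log₂ p ≈ 1.7351 bits.
Huffman merges: 23/250+167/1000→259/1000; 117/500+259/1000→493/1000; 493/1000+507/1000→1. L = 219/125 ≈ 1.7520.
L − H = 1.7520 − 1.7351 = 0.017 bits.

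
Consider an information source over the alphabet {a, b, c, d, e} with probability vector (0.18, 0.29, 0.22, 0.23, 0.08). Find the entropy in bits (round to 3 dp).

H = −Σ pᵢ log₂ pᵢ.
−0.18·log₂(0.18) = 0.4453
−0.29·log₂(0.29) = 0.5179
−0.22·log₂(0.22) = 0.4806
−0.23·log₂(0.23) = 0.4877
−0.08·log₂(0.08) = 0.2915
Sum ≈ 2.2230 → 2.223 bits.

2.223 bits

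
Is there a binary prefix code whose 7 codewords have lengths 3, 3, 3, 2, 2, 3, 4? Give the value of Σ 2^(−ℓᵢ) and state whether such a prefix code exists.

1.0625; no

With common denominator 2^4 = 16: Σ 2^(−ℓᵢ) = 2/16 + 2/16 + 2/16 + 4/16 + 4/16 + 2/16 + 1/16 = 17/16 = 1.0625.
Kraft's inequality requires Σ ≤ 1; here Σ = 1.0625 > 1, so no such prefix code exists.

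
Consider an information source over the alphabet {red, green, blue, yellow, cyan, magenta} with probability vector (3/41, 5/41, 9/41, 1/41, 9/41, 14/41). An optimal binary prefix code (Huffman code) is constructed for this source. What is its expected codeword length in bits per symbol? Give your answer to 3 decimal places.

Repeatedly combine the two least-probable nodes; the expected code length is the sum of the merged weights.
merge 1/41 + 3/41 → 4/41
merge 4/41 + 5/41 → 9/41
merge 9/41 + 9/41 → 18/41
merge 9/41 + 14/41 → 23/41
merge 18/41 + 23/41 → 1
L = 4/41 + 9/41 + 18/41 + 23/41 + 1 = 95/41 ≈ 2.317 bits/symbol.

2.317 bits/symbol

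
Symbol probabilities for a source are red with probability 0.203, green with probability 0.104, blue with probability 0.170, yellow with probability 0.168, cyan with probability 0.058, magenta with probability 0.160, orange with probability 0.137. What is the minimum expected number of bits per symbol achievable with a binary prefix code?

Repeatedly combine the two least-probable nodes; the expected code length is the sum of the merged weights.
merge 29/500 + 13/125 → 81/500
merge 137/1000 + 4/25 → 297/1000
merge 81/500 + 21/125 → 33/100
merge 17/100 + 203/1000 → 373/1000
merge 297/1000 + 33/100 → 627/1000
merge 373/1000 + 627/1000 → 1
L = 81/500 + 297/1000 + 33/100 + 373/1000 + 627/1000 + 1 = 2789/1000 = 2.789 bits/symbol.

2.789 bits/symbol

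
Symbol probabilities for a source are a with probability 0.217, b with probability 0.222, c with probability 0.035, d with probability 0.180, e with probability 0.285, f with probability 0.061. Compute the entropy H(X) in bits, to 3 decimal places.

H = −Σ pᵢ log₂ pᵢ.
−0.217·log₂(0.217) = 0.4783
−0.222·log₂(0.222) = 0.4820
−0.035·log₂(0.035) = 0.1693
−0.180·log₂(0.180) = 0.4453
−0.285·log₂(0.285) = 0.5161
−0.061·log₂(0.061) = 0.2461
Sum ≈ 2.3372 → 2.337 bits.

2.337 bits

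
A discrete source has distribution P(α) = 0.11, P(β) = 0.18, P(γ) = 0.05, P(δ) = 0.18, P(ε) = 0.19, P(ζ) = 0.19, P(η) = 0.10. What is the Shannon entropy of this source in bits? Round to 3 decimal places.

2.700 bits

H = −Σ pᵢ log₂ pᵢ.
−0.11·log₂(0.11) = 0.3503
−0.18·log₂(0.18) = 0.4453
−0.05·log₂(0.05) = 0.2161
−0.18·log₂(0.18) = 0.4453
−0.19·log₂(0.19) = 0.4552
−0.19·log₂(0.19) = 0.4552
−0.10·log₂(0.10) = 0.3322
Sum ≈ 2.6996 → 2.700 bits.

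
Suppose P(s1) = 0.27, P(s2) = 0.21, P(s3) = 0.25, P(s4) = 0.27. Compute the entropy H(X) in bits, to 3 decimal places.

1.993 bits

H = −Σ pᵢ log₂ pᵢ.
−0.27·log₂(0.27) = 0.5100
−0.21·log₂(0.21) = 0.4728
−0.25·log₂(0.25) = 0.5000
−0.27·log₂(0.27) = 0.5100
Sum ≈ 1.9929 → 1.993 bits.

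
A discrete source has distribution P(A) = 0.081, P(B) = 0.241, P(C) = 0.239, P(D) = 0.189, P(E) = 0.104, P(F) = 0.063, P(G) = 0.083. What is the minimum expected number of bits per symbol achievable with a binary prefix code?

2.662 bits/symbol

Repeatedly combine the two least-probable nodes; the expected code length is the sum of the merged weights.
merge 63/1000 + 81/1000 → 18/125
merge 83/1000 + 13/125 → 187/1000
merge 18/125 + 187/1000 → 331/1000
merge 189/1000 + 239/1000 → 107/250
merge 241/1000 + 331/1000 → 143/250
merge 107/250 + 143/250 → 1
L = 18/125 + 187/1000 + 331/1000 + 107/250 + 143/250 + 1 = 1331/500 = 2.662 bits/symbol.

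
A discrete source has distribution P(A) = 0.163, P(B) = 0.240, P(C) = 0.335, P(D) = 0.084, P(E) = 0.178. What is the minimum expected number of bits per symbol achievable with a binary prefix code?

2.247 bits/symbol

Repeatedly combine the two least-probable nodes; the expected code length is the sum of the merged weights.
merge 21/250 + 163/1000 → 247/1000
merge 89/500 + 6/25 → 209/500
merge 247/1000 + 67/200 → 291/500
merge 209/500 + 291/500 → 1
L = 247/1000 + 209/500 + 291/500 + 1 = 2247/1000 = 2.247 bits/symbol.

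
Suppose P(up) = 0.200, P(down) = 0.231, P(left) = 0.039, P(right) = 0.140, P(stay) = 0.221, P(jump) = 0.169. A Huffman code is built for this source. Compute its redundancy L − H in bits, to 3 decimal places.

Entropy H = −Σ p log₂ p ≈ 2.4472 bits.
Huffman merges: 39/1000+7/50→179/1000; 169/1000+179/1000→87/250; 1/5+221/1000→421/1000; 231/1000+87/250→579/1000; 421/1000+579/1000→1. L = 2527/1000 ≈ 2.5270.
L − H = 2.5270 − 2.4472 = 0.080 bits.

0.080 bits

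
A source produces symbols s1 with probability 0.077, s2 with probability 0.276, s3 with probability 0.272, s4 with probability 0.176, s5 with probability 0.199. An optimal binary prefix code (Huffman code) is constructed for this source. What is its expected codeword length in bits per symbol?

Repeatedly combine the two least-probable nodes; the expected code length is the sum of the merged weights.
merge 77/1000 + 22/125 → 253/1000
merge 199/1000 + 253/1000 → 113/250
merge 34/125 + 69/250 → 137/250
merge 113/250 + 137/250 → 1
L = 253/1000 + 113/250 + 137/250 + 1 = 2253/1000 = 2.253 bits/symbol.

2.253 bits/symbol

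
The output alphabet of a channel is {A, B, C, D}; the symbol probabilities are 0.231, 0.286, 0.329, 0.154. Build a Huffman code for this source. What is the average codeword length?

Repeatedly combine the two least-probable nodes; the expected code length is the sum of the merged weights.
merge 77/500 + 231/1000 → 77/200
merge 143/500 + 329/1000 → 123/200
merge 77/200 + 123/200 → 1
L = 77/200 + 123/200 + 1 = 2 bits/symbol.

2 bits/symbol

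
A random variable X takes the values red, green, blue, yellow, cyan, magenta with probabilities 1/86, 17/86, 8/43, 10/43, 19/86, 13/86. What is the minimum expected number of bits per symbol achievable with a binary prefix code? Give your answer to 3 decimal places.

Repeatedly combine the two least-probable nodes; the expected code length is the sum of the merged weights.
merge 1/86 + 13/86 → 7/43
merge 7/43 + 8/43 → 15/43
merge 17/86 + 19/86 → 18/43
merge 10/43 + 15/43 → 25/43
merge 18/43 + 25/43 → 1
L = 7/43 + 15/43 + 18/43 + 25/43 + 1 = 108/43 ≈ 2.512 bits/symbol.

2.512 bits/symbol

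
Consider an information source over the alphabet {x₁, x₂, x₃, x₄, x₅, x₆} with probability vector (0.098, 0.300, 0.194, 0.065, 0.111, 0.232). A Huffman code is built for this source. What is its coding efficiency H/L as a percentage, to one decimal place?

Entropy H = −Σ p log₂ p ≈ 2.4058 bits.
Huffman merges: 13/200+49/500→163/1000; 111/1000+163/1000→137/500; 97/500+29/125→213/500; 137/500+3/10→287/500; 213/500+287/500→1. L = 2437/1000 ≈ 2.4370.
Efficiency = H/L = 2.4058/2.4370 = 98.7%.

98.7%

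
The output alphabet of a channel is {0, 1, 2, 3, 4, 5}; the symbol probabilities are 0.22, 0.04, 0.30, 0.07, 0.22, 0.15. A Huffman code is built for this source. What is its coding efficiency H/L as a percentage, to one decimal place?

Entropy H = −Σ p log₂ p ≈ 2.3471 bits.
Huffman merges: 1/25+7/100→11/100; 11/100+3/20→13/50; 11/50+11/50→11/25; 13/50+3/10→14/25; 11/25+14/25→1. L = 237/100 ≈ 2.3700.
Efficiency = H/L = 2.3471/2.3700 = 99.0%.

99.0%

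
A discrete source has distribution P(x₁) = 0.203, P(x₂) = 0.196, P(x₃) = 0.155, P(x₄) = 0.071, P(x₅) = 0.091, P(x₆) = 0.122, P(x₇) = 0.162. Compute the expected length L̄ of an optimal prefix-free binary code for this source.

2.763 bits/symbol

Repeatedly combine the two least-probable nodes; the expected code length is the sum of the merged weights.
merge 71/1000 + 91/1000 → 81/500
merge 61/500 + 31/200 → 277/1000
merge 81/500 + 81/500 → 81/250
merge 49/250 + 203/1000 → 399/1000
merge 277/1000 + 81/250 → 601/1000
merge 399/1000 + 601/1000 → 1
L = 81/500 + 277/1000 + 81/250 + 399/1000 + 601/1000 + 1 = 2763/1000 = 2.763 bits/symbol.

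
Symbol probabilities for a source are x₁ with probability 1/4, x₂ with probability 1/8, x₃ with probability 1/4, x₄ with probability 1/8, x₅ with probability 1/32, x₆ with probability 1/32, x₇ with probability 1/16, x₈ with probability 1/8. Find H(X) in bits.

Each probability is a power of 1/2, so log₂(1/p) is an integer.
H = Σ p·log₂(1/p) = 1/4·2 + 1/8·3 + 1/4·2 + 1/8·3 + 1/32·5 + 1/32·5 + 1/16·4 + 1/8·3 = 2.6875 bits.

2.6875 bits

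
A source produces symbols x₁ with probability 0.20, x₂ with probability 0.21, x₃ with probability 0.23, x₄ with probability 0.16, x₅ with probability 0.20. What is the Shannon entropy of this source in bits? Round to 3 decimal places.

2.312 bits

H = −Σ pᵢ log₂ pᵢ.
−0.20·log₂(0.20) = 0.4644
−0.21·log₂(0.21) = 0.4728
−0.23·log₂(0.23) = 0.4877
−0.16·log₂(0.16) = 0.4230
−0.20·log₂(0.20) = 0.4644
Sum ≈ 2.3123 → 2.312 bits.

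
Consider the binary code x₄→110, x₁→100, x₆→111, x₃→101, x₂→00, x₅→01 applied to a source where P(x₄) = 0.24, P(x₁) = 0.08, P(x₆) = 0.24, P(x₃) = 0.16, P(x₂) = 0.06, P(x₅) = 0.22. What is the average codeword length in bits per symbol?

2.72 bits/symbol

L̄ = Σ pᵢ·ℓᵢ = 0.24·3 + 0.08·3 + 0.24·3 + 0.16·3 + 0.06·2 + 0.22·2 = 2.72 bits/symbol.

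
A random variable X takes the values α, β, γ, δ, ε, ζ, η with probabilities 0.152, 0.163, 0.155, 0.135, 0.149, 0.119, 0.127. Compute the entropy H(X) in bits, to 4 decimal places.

2.7994 bits

H = −Σ pᵢ log₂ pᵢ.
−0.152·log₂(0.152) = 0.4131
−0.163·log₂(0.163) = 0.4266
−0.155·log₂(0.155) = 0.4169
−0.135·log₂(0.135) = 0.3900
−0.149·log₂(0.149) = 0.4092
−0.119·log₂(0.119) = 0.3654
−0.127·log₂(0.127) = 0.3781
Sum ≈ 2.7994 → 2.7994 bits.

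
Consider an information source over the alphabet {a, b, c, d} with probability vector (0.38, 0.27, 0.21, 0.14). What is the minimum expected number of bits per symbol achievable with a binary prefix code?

Repeatedly combine the two least-probable nodes; the expected code length is the sum of the merged weights.
merge 7/50 + 21/100 → 7/20
merge 27/100 + 7/20 → 31/50
merge 19/50 + 31/50 → 1
L = 7/20 + 31/50 + 1 = 197/100 = 1.97 bits/symbol.

1.97 bits/symbol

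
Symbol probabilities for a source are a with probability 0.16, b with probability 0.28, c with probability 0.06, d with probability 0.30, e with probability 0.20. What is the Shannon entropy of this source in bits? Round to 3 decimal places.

H = −Σ pᵢ log₂ pᵢ.
−0.16·log₂(0.16) = 0.4230
−0.28·log₂(0.28) = 0.5142
−0.06·log₂(0.06) = 0.2435
−0.30·log₂(0.30) = 0.5211
−0.20·log₂(0.20) = 0.4644
Sum ≈ 2.1662 → 2.166 bits.

2.166 bits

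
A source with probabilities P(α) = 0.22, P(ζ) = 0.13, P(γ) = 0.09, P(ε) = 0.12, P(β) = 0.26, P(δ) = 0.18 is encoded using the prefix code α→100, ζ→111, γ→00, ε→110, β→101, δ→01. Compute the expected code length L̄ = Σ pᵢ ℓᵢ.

L̄ = Σ pᵢ·ℓᵢ = 0.22·3 + 0.13·3 + 0.09·2 + 0.12·3 + 0.26·3 + 0.18·2 = 2.73 bits/symbol.

2.73 bits/symbol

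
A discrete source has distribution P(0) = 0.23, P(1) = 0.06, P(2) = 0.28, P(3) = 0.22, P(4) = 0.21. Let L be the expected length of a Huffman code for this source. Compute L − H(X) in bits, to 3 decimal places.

0.071 bits

Entropy H = −Σ p log₂ p ≈ 2.1988 bits.
Huffman merges: 3/50+21/100→27/100; 11/50+23/100→9/20; 27/100+7/25→11/20; 9/20+11/20→1. L = 227/100 ≈ 2.2700.
L − H = 2.2700 − 2.1988 = 0.071 bits.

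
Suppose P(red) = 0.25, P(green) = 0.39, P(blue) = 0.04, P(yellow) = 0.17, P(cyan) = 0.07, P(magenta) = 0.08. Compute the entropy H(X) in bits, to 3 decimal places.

H = −Σ pᵢ log₂ pᵢ.
−0.25·log₂(0.25) = 0.5000
−0.39·log₂(0.39) = 0.5298
−0.04·log₂(0.04) = 0.1858
−0.17·log₂(0.17) = 0.4346
−0.07·log₂(0.07) = 0.2686
−0.08·log₂(0.08) = 0.2915
Sum ≈ 2.2102 → 2.210 bits.

2.210 bits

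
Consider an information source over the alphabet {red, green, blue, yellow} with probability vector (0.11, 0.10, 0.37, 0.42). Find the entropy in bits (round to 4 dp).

1.7389 bits

H = −Σ pᵢ log₂ pᵢ.
−0.11·log₂(0.11) = 0.3503
−0.10·log₂(0.10) = 0.3322
−0.37·log₂(0.37) = 0.5307
−0.42·log₂(0.42) = 0.5256
Sum ≈ 1.7389 → 1.7389 bits.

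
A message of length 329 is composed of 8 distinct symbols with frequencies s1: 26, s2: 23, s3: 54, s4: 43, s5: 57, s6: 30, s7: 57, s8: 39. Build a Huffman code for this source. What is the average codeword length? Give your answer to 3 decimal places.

Probabilities are the counts divided by 329.
Repeatedly combine the two least-probable nodes; the expected code length is the sum of the merged weights.
merge 23/329 + 26/329 → 7/47
merge 30/329 + 39/329 → 69/329
merge 43/329 + 7/47 → 92/329
merge 54/329 + 57/329 → 111/329
merge 57/329 + 69/329 → 18/47
merge 92/329 + 111/329 → 29/47
merge 18/47 + 29/47 → 1
L = 7/47 + 69/329 + 92/329 + 111/329 + 18/47 + 29/47 + 1 = 979/329 ≈ 2.976 bits/symbol.

2.976 bits/symbol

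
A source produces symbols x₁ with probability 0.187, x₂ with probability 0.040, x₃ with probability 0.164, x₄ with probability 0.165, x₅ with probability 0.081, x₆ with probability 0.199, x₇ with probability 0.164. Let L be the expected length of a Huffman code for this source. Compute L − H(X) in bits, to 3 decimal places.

0.055 bits

Entropy H = −Σ p log₂ p ≈ 2.6797 bits.
Huffman merges: 1/25+81/1000→121/1000; 121/1000+41/250→57/200; 41/250+33/200→329/1000; 187/1000+199/1000→193/500; 57/200+329/1000→307/500; 193/500+307/500→1. L = 547/200 ≈ 2.7350.
L − H = 2.7350 − 2.6797 = 0.055 bits.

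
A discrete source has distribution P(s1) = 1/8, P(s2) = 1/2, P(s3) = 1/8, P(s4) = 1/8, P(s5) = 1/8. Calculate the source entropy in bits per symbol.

Each probability is a power of 1/2, so log₂(1/p) is an integer.
H = Σ p·log₂(1/p) = 1/8·3 + 1/2·1 + 1/8·3 + 1/8·3 + 1/8·3 = 2 bits.

2 bits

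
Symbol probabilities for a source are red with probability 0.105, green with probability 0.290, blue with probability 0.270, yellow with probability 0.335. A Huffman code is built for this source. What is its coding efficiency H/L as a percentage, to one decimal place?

Entropy H = −Σ p log₂ p ≈ 1.8979 bits.
Huffman merges: 21/200+27/100→3/8; 29/100+67/200→5/8; 3/8+5/8→1. L = 2 ≈ 2.0000.
Efficiency = H/L = 1.8979/2.0000 = 94.9%.

94.9%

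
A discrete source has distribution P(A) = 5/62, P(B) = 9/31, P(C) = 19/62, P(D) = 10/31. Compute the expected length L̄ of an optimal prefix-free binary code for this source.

Repeatedly combine the two least-probable nodes; the expected code length is the sum of the merged weights.
merge 5/62 + 9/31 → 23/62
merge 19/62 + 10/31 → 39/62
merge 23/62 + 39/62 → 1
L = 23/62 + 39/62 + 1 = 2 bits/symbol.

2 bits/symbol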